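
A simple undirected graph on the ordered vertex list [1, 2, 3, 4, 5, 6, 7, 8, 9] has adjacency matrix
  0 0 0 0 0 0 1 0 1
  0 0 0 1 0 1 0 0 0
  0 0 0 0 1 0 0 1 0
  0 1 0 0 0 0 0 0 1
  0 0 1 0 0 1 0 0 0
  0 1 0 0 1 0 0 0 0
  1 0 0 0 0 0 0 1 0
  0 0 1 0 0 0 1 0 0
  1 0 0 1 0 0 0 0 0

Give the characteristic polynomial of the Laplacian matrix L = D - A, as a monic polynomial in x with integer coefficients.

x^9 - 18x^8 + 135x^7 - 546x^6 + 1287x^5 - 1782x^4 + 1386x^3 - 540x^2 + 81x

With the vertex order [1, 2, 3, 4, 5, 6, 7, 8, 9], the degrees are [2, 2, 2, 2, 2, 2, 2, 2, 2], giving D = diag(2, 2, 2, 2, 2, 2, 2, 2, 2) and L = D - A. Computing det(xI - L) by cofactor expansion (or equivalently via sum-over-permutations) gives x^9 - 18x^8 + 135x^7 - 546x^6 + 1287x^5 - 1782x^4 + 1386x^3 - 540x^2 + 81x. Since p(0) = det(-L) = 0, x divides p(x).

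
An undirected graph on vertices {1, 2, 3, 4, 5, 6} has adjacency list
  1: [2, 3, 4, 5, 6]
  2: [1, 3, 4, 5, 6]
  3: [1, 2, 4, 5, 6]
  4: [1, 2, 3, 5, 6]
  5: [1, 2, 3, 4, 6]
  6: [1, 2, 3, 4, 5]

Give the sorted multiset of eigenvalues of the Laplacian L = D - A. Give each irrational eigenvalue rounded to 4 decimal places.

[0, 6, 6, 6, 6, 6]

Reading degrees in the order [1, 2, 3, 4, 5, 6] gives [5, 5, 5, 5, 5, 5]; set D = diag(5, 5, 5, 5, 5, 5) and form L = D - A. Since every row of L sums to 0, the all-ones vector is in the kernel and 0 is an eigenvalue. The single zero eigenvalue shows the graph is connected. The largest eigenvalue, 6, is at most the vertex count 6. By the matrix-tree theorem the graph has (1/6) * product of the nonzero eigenvalues = 1296 spanning trees.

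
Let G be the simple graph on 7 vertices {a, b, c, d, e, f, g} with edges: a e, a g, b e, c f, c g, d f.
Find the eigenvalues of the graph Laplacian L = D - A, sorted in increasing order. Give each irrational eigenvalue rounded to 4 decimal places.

[0, 0.1981, 0.7530, 1.5550, 2.4450, 3.2470, 3.8019]

With the vertex order [a, b, c, d, e, f, g], the degrees are [2, 1, 2, 1, 2, 2, 2], giving D = diag(2, 1, 2, 1, 2, 2, 2) and L = D - A. Since every row of L sums to 0, the all-ones vector is in the kernel and 0 is an eigenvalue. The single zero eigenvalue shows the graph is connected. The eigenvalues sum to 12, which equals trace(L) = 2|E|.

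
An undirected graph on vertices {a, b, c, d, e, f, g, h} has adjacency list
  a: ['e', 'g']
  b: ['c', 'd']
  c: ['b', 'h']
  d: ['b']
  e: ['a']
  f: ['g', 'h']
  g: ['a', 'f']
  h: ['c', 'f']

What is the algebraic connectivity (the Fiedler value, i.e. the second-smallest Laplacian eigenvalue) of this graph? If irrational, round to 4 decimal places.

0.1522

Each diagonal entry of L is the vertex degree and each off-diagonal entry is -1 where an edge is present, 0 otherwise; in the order [a, b, c, d, e, f, g, h] the diagonal is [2, 2, 2, 1, 1, 2, 2, 2]. The sorted Laplacian eigenvalues are [0, 0.1522, 0.5858, 1.2346, 2, 2.7654, 3.4142, 3.8478]; the algebraic connectivity is the second entry, 0.1522.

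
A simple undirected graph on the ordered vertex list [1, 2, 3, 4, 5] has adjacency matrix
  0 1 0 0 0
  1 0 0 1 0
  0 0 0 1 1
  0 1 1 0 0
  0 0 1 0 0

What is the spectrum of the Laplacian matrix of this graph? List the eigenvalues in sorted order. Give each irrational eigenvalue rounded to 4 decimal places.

[0, 0.3820, 1.3820, 2.6180, 3.6180]

Reading degrees in the order [1, 2, 3, 4, 5] gives [1, 2, 2, 2, 1]; set D = diag(1, 2, 2, 2, 1) and form L = D - A. Diagonalising L (or applying a numerical eigensolver to the 5x5 matrix) gives the spectrum above. The single zero eigenvalue shows the graph is connected. The largest eigenvalue, 3.6180, is at most the vertex count 5.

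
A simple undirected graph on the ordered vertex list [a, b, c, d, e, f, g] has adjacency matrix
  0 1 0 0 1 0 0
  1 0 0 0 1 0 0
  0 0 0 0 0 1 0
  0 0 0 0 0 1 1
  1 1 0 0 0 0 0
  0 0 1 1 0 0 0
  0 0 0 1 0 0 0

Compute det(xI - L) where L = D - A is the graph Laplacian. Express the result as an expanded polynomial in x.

x^7 - 12x^6 + 55x^5 - 118x^4 + 114x^3 - 36x^2

Reading degrees in the order [a, b, c, d, e, f, g] gives [2, 2, 1, 2, 2, 2, 1]; set D = diag(2, 2, 1, 2, 2, 2, 1) and form L = D - A. L has integer entries, so p(x) = det(xI - L) has integer coefficients. Expanding the determinant yields x^7 - 12x^6 + 55x^5 - 118x^4 + 114x^3 - 36x^2. Since p(0) = det(-L) = 0, x divides p(x).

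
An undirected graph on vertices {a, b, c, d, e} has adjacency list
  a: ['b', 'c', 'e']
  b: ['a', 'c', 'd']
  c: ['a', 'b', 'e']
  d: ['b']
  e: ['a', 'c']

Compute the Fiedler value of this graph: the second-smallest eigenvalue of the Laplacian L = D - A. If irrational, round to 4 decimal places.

0.8299

Each diagonal entry of L is the vertex degree and each off-diagonal entry is -1 where an edge is present, 0 otherwise; in the order [a, b, c, d, e] the diagonal is [3, 3, 3, 1, 2]. Computing the eigenvalues of L and sorting gives [0, 0.8299, 2.6889, 4, 4.4812]. The Fiedler value lambda_2 = 0.8299 is strictly positive, so the graph is connected. The largest eigenvalue, 4.4812, is at most the vertex count 5.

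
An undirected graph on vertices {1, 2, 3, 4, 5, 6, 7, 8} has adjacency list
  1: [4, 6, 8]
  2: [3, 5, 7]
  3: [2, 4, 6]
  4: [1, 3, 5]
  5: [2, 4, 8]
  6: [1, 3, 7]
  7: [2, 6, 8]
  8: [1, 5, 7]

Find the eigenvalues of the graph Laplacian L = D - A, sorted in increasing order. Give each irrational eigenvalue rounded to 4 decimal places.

Reading degrees in the order [1, 2, 3, 4, 5, 6, 7, 8] gives [3, 3, 3, 3, 3, 3, 3, 3]; set D = diag(3, 3, 3, 3, 3, 3, 3, 3) and form L = D - A. The multiplicity of 0 as a Laplacian eigenvalue equals the number of connected components. The single zero eigenvalue shows the graph is connected.

[0, 2, 2, 2, 4, 4, 4, 6]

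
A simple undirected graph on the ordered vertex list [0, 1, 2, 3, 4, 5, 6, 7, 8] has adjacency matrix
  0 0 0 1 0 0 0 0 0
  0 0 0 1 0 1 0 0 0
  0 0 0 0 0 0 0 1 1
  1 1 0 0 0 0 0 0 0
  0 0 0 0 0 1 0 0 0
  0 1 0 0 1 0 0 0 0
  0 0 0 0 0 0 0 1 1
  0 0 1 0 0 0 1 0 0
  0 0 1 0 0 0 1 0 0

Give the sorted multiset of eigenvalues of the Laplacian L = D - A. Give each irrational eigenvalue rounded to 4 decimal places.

With the vertex order [0, 1, 2, 3, 4, 5, 6, 7, 8], the degrees are [1, 2, 2, 2, 1, 2, 2, 2, 2], giving D = diag(1, 2, 2, 2, 1, 2, 2, 2, 2) and L = D - A. Diagonalising L (or applying a numerical eigensolver to the 9x9 matrix) gives the spectrum above. The 2 zero eigenvalues correspond to the 2 connected components. The eigenvalues sum to 16, which equals trace(L) = 2|E|.

[0, 0, 0.3820, 1.3820, 2, 2, 2.6180, 3.6180, 4]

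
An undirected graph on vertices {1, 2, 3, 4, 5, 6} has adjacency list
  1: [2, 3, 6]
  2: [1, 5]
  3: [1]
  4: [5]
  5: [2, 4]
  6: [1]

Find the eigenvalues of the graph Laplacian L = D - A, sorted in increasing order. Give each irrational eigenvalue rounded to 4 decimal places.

Reading degrees in the order [1, 2, 3, 4, 5, 6] gives [3, 2, 1, 1, 2, 1]; set D = diag(3, 2, 1, 1, 2, 1) and form L = D - A. L is symmetric positive semidefinite, so every eigenvalue is real and nonnegative. The single zero eigenvalue shows the graph is connected. The eigenvalues sum to 10, which equals trace(L) = 2|E|.

[0, 0.3249, 1, 1.4608, 3, 4.2143]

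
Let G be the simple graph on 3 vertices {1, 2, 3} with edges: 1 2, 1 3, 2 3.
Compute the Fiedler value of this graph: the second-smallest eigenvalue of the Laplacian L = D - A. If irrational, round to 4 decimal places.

3

With the vertex order [1, 2, 3], the degrees are [2, 2, 2], giving D = diag(2, 2, 2) and L = D - A. The sorted Laplacian eigenvalues are [0, 3, 3]; the algebraic connectivity is the second entry, 3.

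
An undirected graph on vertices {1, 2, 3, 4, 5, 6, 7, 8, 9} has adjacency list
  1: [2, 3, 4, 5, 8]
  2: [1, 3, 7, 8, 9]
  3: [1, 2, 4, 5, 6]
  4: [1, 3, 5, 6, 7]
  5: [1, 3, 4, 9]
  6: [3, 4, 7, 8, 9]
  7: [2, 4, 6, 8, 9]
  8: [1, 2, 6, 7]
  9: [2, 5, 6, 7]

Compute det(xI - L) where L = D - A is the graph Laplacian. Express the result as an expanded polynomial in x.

Each diagonal entry of L is the vertex degree and each off-diagonal entry is -1 where an edge is present, 0 otherwise; in the order [1, 2, 3, 4, 5, 6, 7, 8, 9] the diagonal is [5, 5, 5, 5, 4, 5, 5, 4, 4]. Computing det(xI - L) by cofactor expansion (or equivalently via sum-over-permutations) gives x^9 - 42x^8 + 762x^7 - 7796x^6 + 49168x^5 - 195634x^4 + 479300x^3 - 660692x^2 + 392085x. Since p(0) = det(-L) = 0, x divides p(x). There is one zero in the spectrum, matching the 1 component.

x^9 - 42x^8 + 762x^7 - 7796x^6 + 49168x^5 - 195634x^4 + 479300x^3 - 660692x^2 + 392085x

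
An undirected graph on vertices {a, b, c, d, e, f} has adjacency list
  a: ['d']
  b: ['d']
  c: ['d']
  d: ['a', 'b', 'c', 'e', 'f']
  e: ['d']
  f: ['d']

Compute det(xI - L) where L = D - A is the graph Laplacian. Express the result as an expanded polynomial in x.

x^6 - 10x^5 + 30x^4 - 40x^3 + 25x^2 - 6x

Each diagonal entry of L is the vertex degree and each off-diagonal entry is -1 where an edge is present, 0 otherwise; in the order [a, b, c, d, e, f] the diagonal is [1, 1, 1, 5, 1, 1]. L has integer entries, so p(x) = det(xI - L) has integer coefficients. Expanding the determinant yields x^6 - 10x^5 + 30x^4 - 40x^3 + 25x^2 - 6x. Since p(0) = det(-L) = 0, x divides p(x). By the matrix-tree theorem the graph has (1/6) * product of the nonzero eigenvalues = 1 spanning tree.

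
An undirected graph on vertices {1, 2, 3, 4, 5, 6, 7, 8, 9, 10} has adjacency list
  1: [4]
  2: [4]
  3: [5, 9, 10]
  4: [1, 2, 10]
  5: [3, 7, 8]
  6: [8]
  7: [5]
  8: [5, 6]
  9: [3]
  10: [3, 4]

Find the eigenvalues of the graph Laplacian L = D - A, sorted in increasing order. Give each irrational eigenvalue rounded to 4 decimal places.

[0, 0.1535, 0.4616, 0.7026, 1, 1.5019, 2.1589, 3.2036, 4.0827, 4.7351]

Reading degrees in the order [1, 2, 3, 4, 5, 6, 7, 8, 9, 10] gives [1, 1, 3, 3, 3, 1, 1, 2, 1, 2]; set D = diag(1, 1, 3, 3, 3, 1, 1, 2, 1, 2) and form L = D - A. Diagonalising L (or applying a numerical eigensolver to the 10x10 matrix) gives the spectrum above. The largest eigenvalue, 4.7351, is at most the vertex count 10. By the matrix-tree theorem the graph has (1/10) * product of the nonzero eigenvalues = 1 spanning tree.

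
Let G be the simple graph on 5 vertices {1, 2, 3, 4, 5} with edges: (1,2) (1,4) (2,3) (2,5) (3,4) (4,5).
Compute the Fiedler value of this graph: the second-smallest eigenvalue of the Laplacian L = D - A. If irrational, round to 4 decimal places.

With the vertex order [1, 2, 3, 4, 5], the degrees are [2, 3, 2, 3, 2], giving D = diag(2, 3, 2, 3, 2) and L = D - A. The smallest Laplacian eigenvalue is always 0. The next one, lambda_2 = 2, measures how hard the graph is to disconnect: larger values mean better connectivity. The eigenvalues sum to 12, which equals trace(L) = 2|E|.

2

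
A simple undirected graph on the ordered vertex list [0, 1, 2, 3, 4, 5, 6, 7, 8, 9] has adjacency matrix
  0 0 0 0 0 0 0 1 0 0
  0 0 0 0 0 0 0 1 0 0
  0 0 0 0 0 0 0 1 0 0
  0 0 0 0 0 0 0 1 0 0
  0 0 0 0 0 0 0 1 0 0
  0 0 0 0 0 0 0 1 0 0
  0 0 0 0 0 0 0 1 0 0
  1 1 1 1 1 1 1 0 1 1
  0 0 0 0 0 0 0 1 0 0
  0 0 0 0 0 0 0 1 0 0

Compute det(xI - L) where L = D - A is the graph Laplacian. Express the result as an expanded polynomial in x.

With the vertex order [0, 1, 2, 3, 4, 5, 6, 7, 8, 9], the degrees are [1, 1, 1, 1, 1, 1, 1, 9, 1, 1], giving D = diag(1, 1, 1, 1, 1, 1, 1, 9, 1, 1) and L = D - A. The eigenvalues of L are [0, 1, 1, 1, 1, 1, 1, 1, 1, 10]; the characteristic polynomial is the product of (x - lambda_i), which multiplies out to x^10 - 18x^9 + 108x^8 - 336x^7 + 630x^6 - 756x^5 + 588x^4 - 288x^3 + 81x^2 - 10x. Since p(0) = det(-L) = 0, x divides p(x). By the matrix-tree theorem the graph has (1/10) * product of the nonzero eigenvalues = 1 spanning tree.

x^10 - 18x^9 + 108x^8 - 336x^7 + 630x^6 - 756x^5 + 588x^4 - 288x^3 + 81x^2 - 10x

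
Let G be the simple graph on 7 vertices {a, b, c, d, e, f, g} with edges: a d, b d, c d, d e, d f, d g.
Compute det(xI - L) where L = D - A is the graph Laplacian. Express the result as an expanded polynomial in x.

With the vertex order [a, b, c, d, e, f, g], the degrees are [1, 1, 1, 6, 1, 1, 1], giving D = diag(1, 1, 1, 6, 1, 1, 1) and L = D - A. L has integer entries, so p(x) = det(xI - L) has integer coefficients. Expanding the determinant yields x^7 - 12x^6 + 45x^5 - 80x^4 + 75x^3 - 36x^2 + 7x. Since p(0) = det(-L) = 0, x divides p(x). The eigenvalues sum to 12, which equals trace(L) = 2|E|.

x^7 - 12x^6 + 45x^5 - 80x^4 + 75x^3 - 36x^2 + 7x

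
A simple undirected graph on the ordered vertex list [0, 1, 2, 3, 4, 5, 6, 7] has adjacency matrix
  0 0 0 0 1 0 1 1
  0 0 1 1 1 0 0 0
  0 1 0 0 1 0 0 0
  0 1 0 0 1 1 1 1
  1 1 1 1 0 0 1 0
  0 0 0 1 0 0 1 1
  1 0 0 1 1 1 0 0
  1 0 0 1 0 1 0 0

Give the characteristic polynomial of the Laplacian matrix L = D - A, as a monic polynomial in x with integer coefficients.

x^8 - 28x^7 + 325x^6 - 2020x^5 + 7229x^4 - 14804x^3 + 15902x^2 - 6784x

Reading degrees in the order [0, 1, 2, 3, 4, 5, 6, 7] gives [3, 3, 2, 5, 5, 3, 4, 3]; set D = diag(3, 3, 2, 5, 5, 3, 4, 3) and form L = D - A. Computing det(xI - L) by cofactor expansion (or equivalently via sum-over-permutations) gives x^8 - 28x^7 + 325x^6 - 2020x^5 + 7229x^4 - 14804x^3 + 15902x^2 - 6784x. Since p(0) = det(-L) = 0, x divides p(x). The eigenvalues sum to 28, which equals trace(L) = 2|E|.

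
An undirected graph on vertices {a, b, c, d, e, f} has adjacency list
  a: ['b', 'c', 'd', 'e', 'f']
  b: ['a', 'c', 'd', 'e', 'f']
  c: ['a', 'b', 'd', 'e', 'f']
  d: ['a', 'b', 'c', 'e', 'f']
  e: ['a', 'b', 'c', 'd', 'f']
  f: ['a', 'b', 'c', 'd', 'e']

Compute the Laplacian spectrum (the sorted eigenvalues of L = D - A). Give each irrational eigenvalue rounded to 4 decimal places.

[0, 6, 6, 6, 6, 6]

With the vertex order [a, b, c, d, e, f], the degrees are [5, 5, 5, 5, 5, 5], giving D = diag(5, 5, 5, 5, 5, 5) and L = D - A. Since every row of L sums to 0, the all-ones vector is in the kernel and 0 is an eigenvalue. By the matrix-tree theorem the graph has (1/6) * product of the nonzero eigenvalues = 1296 spanning trees.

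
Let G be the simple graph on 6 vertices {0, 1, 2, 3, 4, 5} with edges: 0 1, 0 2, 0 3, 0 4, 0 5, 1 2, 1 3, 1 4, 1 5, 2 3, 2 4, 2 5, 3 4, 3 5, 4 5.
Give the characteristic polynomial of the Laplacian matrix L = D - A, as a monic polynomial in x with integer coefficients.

With the vertex order [0, 1, 2, 3, 4, 5], the degrees are [5, 5, 5, 5, 5, 5], giving D = diag(5, 5, 5, 5, 5, 5) and L = D - A. Computing det(xI - L) by cofactor expansion (or equivalently via sum-over-permutations) gives x^6 - 30x^5 + 360x^4 - 2160x^3 + 6480x^2 - 7776x. Since p(0) = det(-L) = 0, x divides p(x). There is one zero in the spectrum, matching the 1 component. The eigenvalues sum to 30, which equals trace(L) = 2|E|.

x^6 - 30x^5 + 360x^4 - 2160x^3 + 6480x^2 - 7776x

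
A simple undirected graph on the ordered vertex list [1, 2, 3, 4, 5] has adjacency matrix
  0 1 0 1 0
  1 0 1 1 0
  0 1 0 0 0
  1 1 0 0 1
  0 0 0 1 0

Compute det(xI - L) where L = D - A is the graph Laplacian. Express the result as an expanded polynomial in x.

x^5 - 10x^4 + 33x^3 - 40x^2 + 15x

With the vertex order [1, 2, 3, 4, 5], the degrees are [2, 3, 1, 3, 1], giving D = diag(2, 3, 1, 3, 1) and L = D - A. Computing det(xI - L) by cofactor expansion (or equivalently via sum-over-permutations) gives x^5 - 10x^4 + 33x^3 - 40x^2 + 15x. The coefficient of x^4 equals -trace(L) = -10, matching the sum of degrees. By the matrix-tree theorem the graph has (1/5) * product of the nonzero eigenvalues = 3 spanning trees.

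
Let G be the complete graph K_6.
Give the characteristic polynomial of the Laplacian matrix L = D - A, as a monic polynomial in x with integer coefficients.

x^6 - 30x^5 + 360x^4 - 2160x^3 + 6480x^2 - 7776x

The graph has 6 vertices and degree multiset [5, 5, 5, 5, 5, 5]; D is the diagonal matrix of degrees and L = D - A. L has integer entries, so p(x) = det(xI - L) has integer coefficients. Expanding the determinant yields x^6 - 30x^5 + 360x^4 - 2160x^3 + 6480x^2 - 7776x. The coefficient of x^5 equals -trace(L) = -30, matching the sum of degrees. The largest eigenvalue, 6, is at most the vertex count 6. There is one zero in the spectrum, matching the 1 component.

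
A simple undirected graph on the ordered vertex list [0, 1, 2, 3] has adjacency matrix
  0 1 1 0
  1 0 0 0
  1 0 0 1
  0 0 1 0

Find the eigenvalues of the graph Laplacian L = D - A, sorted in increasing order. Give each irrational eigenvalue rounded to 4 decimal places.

With the vertex order [0, 1, 2, 3], the degrees are [2, 1, 2, 1], giving D = diag(2, 1, 2, 1) and L = D - A. The multiplicity of 0 as a Laplacian eigenvalue equals the number of connected components. By the matrix-tree theorem the graph has (1/4) * product of the nonzero eigenvalues = 1 spanning tree. The eigenvalues sum to 6, which equals trace(L) = 2|E|.

[0, 0.5858, 2, 3.4142]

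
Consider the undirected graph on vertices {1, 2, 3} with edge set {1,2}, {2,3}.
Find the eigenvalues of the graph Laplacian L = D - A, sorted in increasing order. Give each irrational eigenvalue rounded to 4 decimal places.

[0, 1, 3]

Reading degrees in the order [1, 2, 3] gives [1, 2, 1]; set D = diag(1, 2, 1) and form L = D - A. The multiplicity of 0 as a Laplacian eigenvalue equals the number of connected components. By the matrix-tree theorem the graph has (1/3) * product of the nonzero eigenvalues = 1 spanning tree.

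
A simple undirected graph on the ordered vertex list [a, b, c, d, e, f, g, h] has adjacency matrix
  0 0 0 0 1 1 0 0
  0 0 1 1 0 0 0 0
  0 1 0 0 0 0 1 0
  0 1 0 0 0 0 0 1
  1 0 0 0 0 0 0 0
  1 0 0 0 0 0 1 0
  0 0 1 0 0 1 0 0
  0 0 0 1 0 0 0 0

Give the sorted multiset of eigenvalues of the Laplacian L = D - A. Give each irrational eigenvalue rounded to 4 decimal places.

Reading degrees in the order [a, b, c, d, e, f, g, h] gives [2, 2, 2, 2, 1, 2, 2, 1]; set D = diag(2, 2, 2, 2, 1, 2, 2, 1) and form L = D - A. Since every row of L sums to 0, the all-ones vector is in the kernel and 0 is an eigenvalue. The single zero eigenvalue shows the graph is connected. The largest eigenvalue, 3.8478, is at most the vertex count 8. The eigenvalues sum to 14, which equals trace(L) = 2|E|.

[0, 0.1522, 0.5858, 1.2346, 2, 2.7654, 3.4142, 3.8478]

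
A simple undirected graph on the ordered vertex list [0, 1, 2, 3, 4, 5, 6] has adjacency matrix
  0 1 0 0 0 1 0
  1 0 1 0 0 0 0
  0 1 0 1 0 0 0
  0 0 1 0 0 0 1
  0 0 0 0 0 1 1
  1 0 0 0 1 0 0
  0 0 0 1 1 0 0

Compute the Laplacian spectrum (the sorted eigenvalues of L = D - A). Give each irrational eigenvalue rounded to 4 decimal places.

[0, 0.7530, 0.7530, 2.4450, 2.4450, 3.8019, 3.8019]

With the vertex order [0, 1, 2, 3, 4, 5, 6], the degrees are [2, 2, 2, 2, 2, 2, 2], giving D = diag(2, 2, 2, 2, 2, 2, 2) and L = D - A. Diagonalising L (or applying a numerical eigensolver to the 7x7 matrix) gives the spectrum above. By the matrix-tree theorem the graph has (1/7) * product of the nonzero eigenvalues = 7 spanning trees.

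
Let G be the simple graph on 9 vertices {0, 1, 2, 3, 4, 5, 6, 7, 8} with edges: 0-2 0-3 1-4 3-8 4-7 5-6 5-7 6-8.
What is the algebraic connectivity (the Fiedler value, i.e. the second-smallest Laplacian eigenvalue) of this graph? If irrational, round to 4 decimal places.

With the vertex order [0, 1, 2, 3, 4, 5, 6, 7, 8], the degrees are [2, 1, 1, 2, 2, 2, 2, 2, 2], giving D = diag(2, 1, 1, 2, 2, 2, 2, 2, 2) and L = D - A. The sorted Laplacian eigenvalues are [0, 0.1206, 0.4679, 1, 1.6527, 2.3473, 3, 3.5321, 3.8794]; the algebraic connectivity is the second entry, 0.1206.

0.1206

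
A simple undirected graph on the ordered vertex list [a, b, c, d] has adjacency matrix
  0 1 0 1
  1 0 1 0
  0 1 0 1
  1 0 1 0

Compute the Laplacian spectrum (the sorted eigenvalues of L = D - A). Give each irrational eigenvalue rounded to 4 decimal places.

[0, 2, 2, 4]

With the vertex order [a, b, c, d], the degrees are [2, 2, 2, 2], giving D = diag(2, 2, 2, 2) and L = D - A. Since every row of L sums to 0, the all-ones vector is in the kernel and 0 is an eigenvalue. The largest eigenvalue, 4, is at most the vertex count 4. There is one zero in the spectrum, matching the 1 component.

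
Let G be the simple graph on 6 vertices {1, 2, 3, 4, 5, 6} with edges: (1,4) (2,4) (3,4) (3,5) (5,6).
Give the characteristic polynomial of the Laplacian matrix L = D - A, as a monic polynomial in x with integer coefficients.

x^6 - 10x^5 + 35x^4 - 52x^3 + 32x^2 - 6x

Each diagonal entry of L is the vertex degree and each off-diagonal entry is -1 where an edge is present, 0 otherwise; in the order [1, 2, 3, 4, 5, 6] the diagonal is [1, 1, 2, 3, 2, 1]. L has integer entries, so p(x) = det(xI - L) has integer coefficients. Expanding the determinant yields x^6 - 10x^5 + 35x^4 - 52x^3 + 32x^2 - 6x. Since p(0) = det(-L) = 0, x divides p(x). The largest eigenvalue, 4.2143, is at most the vertex count 6. The eigenvalues sum to 10, which equals trace(L) = 2|E|.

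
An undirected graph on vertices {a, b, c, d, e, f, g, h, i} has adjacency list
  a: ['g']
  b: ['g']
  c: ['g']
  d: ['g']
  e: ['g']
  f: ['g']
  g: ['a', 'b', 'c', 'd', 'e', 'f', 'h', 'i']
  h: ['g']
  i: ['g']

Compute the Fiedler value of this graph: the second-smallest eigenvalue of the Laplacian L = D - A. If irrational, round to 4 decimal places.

Reading degrees in the order [a, b, c, d, e, f, g, h, i] gives [1, 1, 1, 1, 1, 1, 8, 1, 1]; set D = diag(1, 1, 1, 1, 1, 1, 8, 1, 1) and form L = D - A. Computing the eigenvalues of L and sorting gives [0, 1, 1, 1, 1, 1, 1, 1, 9]. The Fiedler value lambda_2 = 1 is strictly positive, so the graph is connected. There is one zero in the spectrum, matching the 1 component. The eigenvalues sum to 16, which equals trace(L) = 2|E|.

1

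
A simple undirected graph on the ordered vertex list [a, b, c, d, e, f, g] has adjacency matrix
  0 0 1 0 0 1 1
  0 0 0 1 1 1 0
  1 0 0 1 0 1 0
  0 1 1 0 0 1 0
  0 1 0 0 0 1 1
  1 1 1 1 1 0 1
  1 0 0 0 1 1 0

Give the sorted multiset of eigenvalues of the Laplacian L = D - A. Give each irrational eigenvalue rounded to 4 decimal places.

Each diagonal entry of L is the vertex degree and each off-diagonal entry is -1 where an edge is present, 0 otherwise; in the order [a, b, c, d, e, f, g] the diagonal is [3, 3, 3, 3, 3, 6, 3]. The multiplicity of 0 as a Laplacian eigenvalue equals the number of connected components. The single zero eigenvalue shows the graph is connected. The eigenvalues sum to 24, which equals trace(L) = 2|E|. By the matrix-tree theorem the graph has (1/7) * product of the nonzero eigenvalues = 320 spanning trees.

[0, 2, 2, 4, 4, 5, 7]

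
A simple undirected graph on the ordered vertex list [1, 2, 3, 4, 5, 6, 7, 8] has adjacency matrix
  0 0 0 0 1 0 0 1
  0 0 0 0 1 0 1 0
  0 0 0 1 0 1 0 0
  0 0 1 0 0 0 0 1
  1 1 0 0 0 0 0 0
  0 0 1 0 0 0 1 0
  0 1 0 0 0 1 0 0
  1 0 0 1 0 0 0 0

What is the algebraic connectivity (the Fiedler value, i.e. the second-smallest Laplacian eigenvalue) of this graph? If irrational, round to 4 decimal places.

0.5858

Each diagonal entry of L is the vertex degree and each off-diagonal entry is -1 where an edge is present, 0 otherwise; in the order [1, 2, 3, 4, 5, 6, 7, 8] the diagonal is [2, 2, 2, 2, 2, 2, 2, 2]. The sorted Laplacian eigenvalues are [0, 0.5858, 0.5858, 2, 2, 3.4142, 3.4142, 4]; the algebraic connectivity is the second entry, 0.5858. There is one zero in the spectrum, matching the 1 component.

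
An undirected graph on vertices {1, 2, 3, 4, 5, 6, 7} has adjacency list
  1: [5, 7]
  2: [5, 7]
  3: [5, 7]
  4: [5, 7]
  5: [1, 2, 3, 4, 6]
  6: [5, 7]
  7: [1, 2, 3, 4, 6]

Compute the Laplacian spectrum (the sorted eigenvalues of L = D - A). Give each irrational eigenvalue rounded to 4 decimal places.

Reading degrees in the order [1, 2, 3, 4, 5, 6, 7] gives [2, 2, 2, 2, 5, 2, 5]; set D = diag(2, 2, 2, 2, 5, 2, 5) and form L = D - A. Since every row of L sums to 0, the all-ones vector is in the kernel and 0 is an eigenvalue. The single zero eigenvalue shows the graph is connected. By the matrix-tree theorem the graph has (1/7) * product of the nonzero eigenvalues = 80 spanning trees. The eigenvalues sum to 20, which equals trace(L) = 2|E|.

[0, 2, 2, 2, 2, 5, 7]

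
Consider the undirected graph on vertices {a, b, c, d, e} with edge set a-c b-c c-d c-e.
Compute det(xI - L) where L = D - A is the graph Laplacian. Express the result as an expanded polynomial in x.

x^5 - 8x^4 + 18x^3 - 16x^2 + 5x

Each diagonal entry of L is the vertex degree and each off-diagonal entry is -1 where an edge is present, 0 otherwise; in the order [a, b, c, d, e] the diagonal is [1, 1, 4, 1, 1]. The eigenvalues of L are [0, 1, 1, 1, 5]; the characteristic polynomial is the product of (x - lambda_i), which multiplies out to x^5 - 8x^4 + 18x^3 - 16x^2 + 5x. The coefficient of x^4 equals -trace(L) = -8, matching the sum of degrees. The eigenvalues sum to 8, which equals trace(L) = 2|E|.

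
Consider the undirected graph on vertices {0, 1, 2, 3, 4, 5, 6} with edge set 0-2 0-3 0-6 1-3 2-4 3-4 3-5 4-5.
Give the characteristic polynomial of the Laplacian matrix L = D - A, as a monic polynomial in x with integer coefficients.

x^7 - 16x^6 + 98x^5 - 290x^4 + 430x^3 - 300x^2 + 77x

With the vertex order [0, 1, 2, 3, 4, 5, 6], the degrees are [3, 1, 2, 4, 3, 2, 1], giving D = diag(3, 1, 2, 4, 3, 2, 1) and L = D - A. Computing det(xI - L) by cofactor expansion (or equivalently via sum-over-permutations) gives x^7 - 16x^6 + 98x^5 - 290x^4 + 430x^3 - 300x^2 + 77x. The constant term is 0 because L is singular (the all-ones vector lies in its kernel). The eigenvalues sum to 16, which equals trace(L) = 2|E|. By the matrix-tree theorem the graph has (1/7) * product of the nonzero eigenvalues = 11 spanning trees.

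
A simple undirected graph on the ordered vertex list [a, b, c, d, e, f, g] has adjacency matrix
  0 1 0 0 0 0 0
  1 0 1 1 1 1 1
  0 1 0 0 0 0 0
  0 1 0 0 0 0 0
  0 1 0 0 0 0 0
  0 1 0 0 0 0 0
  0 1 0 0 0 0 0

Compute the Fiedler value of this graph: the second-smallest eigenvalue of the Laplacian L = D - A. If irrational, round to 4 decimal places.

Each diagonal entry of L is the vertex degree and each off-diagonal entry is -1 where an edge is present, 0 otherwise; in the order [a, b, c, d, e, f, g] the diagonal is [1, 6, 1, 1, 1, 1, 1]. The sorted Laplacian eigenvalues are [0, 1, 1, 1, 1, 1, 7]; the algebraic connectivity is the second entry, 1. The largest eigenvalue, 7, is at most the vertex count 7.

1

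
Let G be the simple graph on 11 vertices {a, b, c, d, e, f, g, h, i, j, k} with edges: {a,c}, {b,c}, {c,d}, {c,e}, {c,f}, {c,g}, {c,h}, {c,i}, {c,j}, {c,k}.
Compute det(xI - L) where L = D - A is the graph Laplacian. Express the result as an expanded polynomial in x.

With the vertex order [a, b, c, d, e, f, g, h, i, j, k], the degrees are [1, 1, 10, 1, 1, 1, 1, 1, 1, 1, 1], giving D = diag(1, 1, 10, 1, 1, 1, 1, 1, 1, 1, 1) and L = D - A. The eigenvalues of L are [0, 1, 1, 1, 1, 1, 1, 1, 1, 1, 11]; the characteristic polynomial is the product of (x - lambda_i), which multiplies out to x^11 - 20x^10 + 135x^9 - 480x^8 + 1050x^7 - 1512x^6 + 1470x^5 - 960x^4 + 405x^3 - 100x^2 + 11x. The constant term is 0 because L is singular (the all-ones vector lies in its kernel). By the matrix-tree theorem the graph has (1/11) * product of the nonzero eigenvalues = 1 spanning tree.

x^11 - 20x^10 + 135x^9 - 480x^8 + 1050x^7 - 1512x^6 + 1470x^5 - 960x^4 + 405x^3 - 100x^2 + 11x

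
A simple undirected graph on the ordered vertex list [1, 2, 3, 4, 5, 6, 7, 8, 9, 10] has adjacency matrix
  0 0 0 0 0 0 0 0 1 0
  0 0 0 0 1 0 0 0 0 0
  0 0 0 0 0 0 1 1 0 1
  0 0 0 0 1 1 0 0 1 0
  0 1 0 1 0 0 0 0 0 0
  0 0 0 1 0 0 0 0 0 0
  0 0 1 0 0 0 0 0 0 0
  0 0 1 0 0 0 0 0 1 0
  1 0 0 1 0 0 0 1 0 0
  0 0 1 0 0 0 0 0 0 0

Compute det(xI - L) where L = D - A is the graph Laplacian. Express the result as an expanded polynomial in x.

With the vertex order [1, 2, 3, 4, 5, 6, 7, 8, 9, 10], the degrees are [1, 1, 3, 3, 2, 1, 1, 2, 3, 1], giving D = diag(1, 1, 3, 3, 2, 1, 1, 2, 3, 1) and L = D - A. L has integer entries, so p(x) = det(xI - L) has integer coefficients. Expanding the determinant yields x^10 - 18x^9 + 133x^8 - 524x^7 + 1200x^6 - 1638x^5 + 1316x^4 - 590x^3 + 130x^2 - 10x. The coefficient of x^9 equals -trace(L) = -18, matching the sum of degrees. There is one zero in the spectrum, matching the 1 component. The eigenvalues sum to 18, which equals trace(L) = 2|E|.

x^10 - 18x^9 + 133x^8 - 524x^7 + 1200x^6 - 1638x^5 + 1316x^4 - 590x^3 + 130x^2 - 10x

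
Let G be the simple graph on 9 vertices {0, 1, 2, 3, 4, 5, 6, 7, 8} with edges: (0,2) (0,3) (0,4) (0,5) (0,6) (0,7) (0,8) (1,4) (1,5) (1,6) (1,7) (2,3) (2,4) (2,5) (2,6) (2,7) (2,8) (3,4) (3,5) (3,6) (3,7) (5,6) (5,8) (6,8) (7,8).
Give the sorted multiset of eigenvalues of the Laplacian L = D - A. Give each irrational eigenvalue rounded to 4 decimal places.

[0, 3.5885, 4.1569, 5, 5.7248, 7, 7.7898, 8, 8.7401]

Each diagonal entry of L is the vertex degree and each off-diagonal entry is -1 where an edge is present, 0 otherwise; in the order [0, 1, 2, 3, 4, 5, 6, 7, 8] the diagonal is [7, 4, 7, 6, 4, 6, 6, 5, 5]. Diagonalising L (or applying a numerical eigensolver to the 9x9 matrix) gives the spectrum above. The single zero eigenvalue shows the graph is connected. There is one zero in the spectrum, matching the 1 component.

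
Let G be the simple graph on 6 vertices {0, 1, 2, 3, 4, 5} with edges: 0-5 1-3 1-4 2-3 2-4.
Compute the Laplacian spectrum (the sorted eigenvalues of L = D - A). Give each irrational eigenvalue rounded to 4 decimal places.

[0, 0, 2, 2, 2, 4]

With the vertex order [0, 1, 2, 3, 4, 5], the degrees are [1, 2, 2, 2, 2, 1], giving D = diag(1, 2, 2, 2, 2, 1) and L = D - A. L is symmetric positive semidefinite, so every eigenvalue is real and nonnegative. The 2 zero eigenvalues correspond to the 2 connected components. There are 2 zeros in the spectrum, matching the 2 components. The eigenvalues sum to 10, which equals trace(L) = 2|E|.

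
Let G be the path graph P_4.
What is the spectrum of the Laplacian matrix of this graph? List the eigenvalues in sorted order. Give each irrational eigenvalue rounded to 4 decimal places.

The graph has 4 vertices and degree multiset [2, 2, 1, 1]; D is the diagonal matrix of degrees and L = D - A. Diagonalising L (or applying a numerical eigensolver to the 4x4 matrix) gives the spectrum above. The eigenvalues sum to 6, which equals trace(L) = 2|E|.

[0, 0.5858, 2, 3.4142]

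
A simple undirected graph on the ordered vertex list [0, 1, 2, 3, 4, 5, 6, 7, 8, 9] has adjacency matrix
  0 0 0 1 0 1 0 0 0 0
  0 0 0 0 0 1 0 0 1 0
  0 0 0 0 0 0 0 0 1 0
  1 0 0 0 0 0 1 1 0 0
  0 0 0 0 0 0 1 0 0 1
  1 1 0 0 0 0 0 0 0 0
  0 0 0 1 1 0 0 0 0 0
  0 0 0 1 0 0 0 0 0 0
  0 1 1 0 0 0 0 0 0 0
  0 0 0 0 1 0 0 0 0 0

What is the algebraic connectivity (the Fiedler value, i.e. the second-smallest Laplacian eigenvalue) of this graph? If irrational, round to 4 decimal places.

0.1172

With the vertex order [0, 1, 2, 3, 4, 5, 6, 7, 8, 9], the degrees are [2, 2, 1, 3, 2, 2, 2, 1, 2, 1], giving D = diag(2, 2, 1, 3, 2, 2, 2, 1, 2, 1) and L = D - A. The smallest Laplacian eigenvalue is always 0. The next one, lambda_2 = 0.1172, measures how hard the graph is to disconnect: larger values mean better connectivity. The eigenvalues sum to 18, which equals trace(L) = 2|E|. There is one zero in the spectrum, matching the 1 component.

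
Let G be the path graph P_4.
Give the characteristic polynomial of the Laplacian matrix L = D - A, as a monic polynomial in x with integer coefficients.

x^4 - 6x^3 + 10x^2 - 4x

The graph has 4 vertices and degree multiset [2, 2, 1, 1]; D is the diagonal matrix of degrees and L = D - A. L has integer entries, so p(x) = det(xI - L) has integer coefficients. Expanding the determinant yields x^4 - 6x^3 + 10x^2 - 4x. The coefficient of x^3 equals -trace(L) = -6, matching the sum of degrees.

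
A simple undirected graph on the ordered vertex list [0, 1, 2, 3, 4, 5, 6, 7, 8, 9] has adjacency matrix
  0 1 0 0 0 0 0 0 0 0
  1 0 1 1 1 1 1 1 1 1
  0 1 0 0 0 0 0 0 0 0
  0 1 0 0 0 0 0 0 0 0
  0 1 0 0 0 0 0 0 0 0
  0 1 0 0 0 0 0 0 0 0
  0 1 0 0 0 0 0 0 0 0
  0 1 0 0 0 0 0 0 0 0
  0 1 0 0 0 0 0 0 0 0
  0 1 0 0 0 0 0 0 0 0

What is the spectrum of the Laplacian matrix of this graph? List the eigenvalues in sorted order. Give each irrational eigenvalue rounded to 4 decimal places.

With the vertex order [0, 1, 2, 3, 4, 5, 6, 7, 8, 9], the degrees are [1, 9, 1, 1, 1, 1, 1, 1, 1, 1], giving D = diag(1, 9, 1, 1, 1, 1, 1, 1, 1, 1) and L = D - A. L is symmetric positive semidefinite, so every eigenvalue is real and nonnegative. The eigenvalues sum to 18, which equals trace(L) = 2|E|.

[0, 1, 1, 1, 1, 1, 1, 1, 1, 10]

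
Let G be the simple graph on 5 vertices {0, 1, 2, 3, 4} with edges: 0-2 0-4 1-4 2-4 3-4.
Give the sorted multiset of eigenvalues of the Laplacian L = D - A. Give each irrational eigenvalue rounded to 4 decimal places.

[0, 1, 1, 3, 5]

Reading degrees in the order [0, 1, 2, 3, 4] gives [2, 1, 2, 1, 4]; set D = diag(2, 1, 2, 1, 4) and form L = D - A. L is symmetric positive semidefinite, so every eigenvalue is real and nonnegative. The single zero eigenvalue shows the graph is connected. By the matrix-tree theorem the graph has (1/5) * product of the nonzero eigenvalues = 3 spanning trees.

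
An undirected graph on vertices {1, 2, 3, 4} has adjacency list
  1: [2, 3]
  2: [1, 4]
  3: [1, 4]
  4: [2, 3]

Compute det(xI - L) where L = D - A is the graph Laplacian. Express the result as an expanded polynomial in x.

Reading degrees in the order [1, 2, 3, 4] gives [2, 2, 2, 2]; set D = diag(2, 2, 2, 2) and form L = D - A. Computing det(xI - L) by cofactor expansion (or equivalently via sum-over-permutations) gives x^4 - 8x^3 + 20x^2 - 16x. Since p(0) = det(-L) = 0, x divides p(x). There is one zero in the spectrum, matching the 1 component. By the matrix-tree theorem the graph has (1/4) * product of the nonzero eigenvalues = 4 spanning trees.

x^4 - 8x^3 + 20x^2 - 16x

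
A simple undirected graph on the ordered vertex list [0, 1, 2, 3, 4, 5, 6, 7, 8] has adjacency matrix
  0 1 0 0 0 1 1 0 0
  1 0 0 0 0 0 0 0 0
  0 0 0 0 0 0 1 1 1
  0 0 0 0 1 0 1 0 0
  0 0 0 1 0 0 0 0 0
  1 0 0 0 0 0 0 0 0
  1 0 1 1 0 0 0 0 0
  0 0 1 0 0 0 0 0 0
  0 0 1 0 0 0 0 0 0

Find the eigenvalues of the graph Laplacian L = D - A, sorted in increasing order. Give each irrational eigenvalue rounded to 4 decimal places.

[0, 0.2679, 0.3446, 1, 1, 1.7892, 3, 3.7321, 4.8662]

Reading degrees in the order [0, 1, 2, 3, 4, 5, 6, 7, 8] gives [3, 1, 3, 2, 1, 1, 3, 1, 1]; set D = diag(3, 1, 3, 2, 1, 1, 3, 1, 1) and form L = D - A. Since every row of L sums to 0, the all-ones vector is in the kernel and 0 is an eigenvalue. The single zero eigenvalue shows the graph is connected. By the matrix-tree theorem the graph has (1/9) * product of the nonzero eigenvalues = 1 spanning tree. The eigenvalues sum to 16, which equals trace(L) = 2|E|.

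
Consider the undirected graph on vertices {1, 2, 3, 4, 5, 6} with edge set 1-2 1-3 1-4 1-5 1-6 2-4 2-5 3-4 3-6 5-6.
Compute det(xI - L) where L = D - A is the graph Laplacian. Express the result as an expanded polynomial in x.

Reading degrees in the order [1, 2, 3, 4, 5, 6] gives [5, 3, 3, 3, 3, 3]; set D = diag(5, 3, 3, 3, 3, 3) and form L = D - A. L has integer entries, so p(x) = det(xI - L) has integer coefficients. Expanding the determinant yields x^6 - 20x^5 + 155x^4 - 580x^3 + 1045x^2 - 726x. The constant term is 0 because L is singular (the all-ones vector lies in its kernel).

x^6 - 20x^5 + 155x^4 - 580x^3 + 1045x^2 - 726x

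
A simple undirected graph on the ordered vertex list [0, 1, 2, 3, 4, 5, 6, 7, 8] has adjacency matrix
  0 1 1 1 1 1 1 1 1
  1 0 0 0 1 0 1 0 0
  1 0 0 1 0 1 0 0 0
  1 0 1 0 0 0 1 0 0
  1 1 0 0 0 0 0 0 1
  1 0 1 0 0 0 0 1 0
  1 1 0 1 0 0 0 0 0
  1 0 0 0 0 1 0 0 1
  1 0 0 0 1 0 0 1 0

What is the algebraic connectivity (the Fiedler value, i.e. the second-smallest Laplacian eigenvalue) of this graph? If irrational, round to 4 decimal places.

Reading degrees in the order [0, 1, 2, 3, 4, 5, 6, 7, 8] gives [8, 3, 3, 3, 3, 3, 3, 3, 3]; set D = diag(8, 3, 3, 3, 3, 3, 3, 3, 3) and form L = D - A. Computing the eigenvalues of L and sorting gives [0, 1.5858, 1.5858, 3, 3, 4.4142, 4.4142, 5, 9]. The Fiedler value lambda_2 = 1.5858 is strictly positive, so the graph is connected. There is one zero in the spectrum, matching the 1 component. The largest eigenvalue, 9, is at most the vertex count 9.

1.5858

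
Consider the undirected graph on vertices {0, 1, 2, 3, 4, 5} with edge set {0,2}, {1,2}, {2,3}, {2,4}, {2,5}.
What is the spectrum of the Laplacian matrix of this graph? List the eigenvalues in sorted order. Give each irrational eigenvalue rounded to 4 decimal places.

[0, 1, 1, 1, 1, 6]

Reading degrees in the order [0, 1, 2, 3, 4, 5] gives [1, 1, 5, 1, 1, 1]; set D = diag(1, 1, 5, 1, 1, 1) and form L = D - A. Since every row of L sums to 0, the all-ones vector is in the kernel and 0 is an eigenvalue. The eigenvalues sum to 10, which equals trace(L) = 2|E|. By the matrix-tree theorem the graph has (1/6) * product of the nonzero eigenvalues = 1 spanning tree.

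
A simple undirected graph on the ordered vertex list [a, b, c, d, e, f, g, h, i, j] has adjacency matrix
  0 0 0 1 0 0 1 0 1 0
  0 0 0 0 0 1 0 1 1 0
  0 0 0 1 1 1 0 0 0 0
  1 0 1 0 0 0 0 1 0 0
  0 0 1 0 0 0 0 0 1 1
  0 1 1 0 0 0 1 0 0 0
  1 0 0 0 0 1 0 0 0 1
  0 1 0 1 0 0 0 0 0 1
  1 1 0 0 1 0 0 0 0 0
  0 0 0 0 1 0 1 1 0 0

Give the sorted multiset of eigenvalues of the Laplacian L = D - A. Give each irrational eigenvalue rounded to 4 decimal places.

[0, 2, 2, 2, 2, 2, 5, 5, 5, 5]

With the vertex order [a, b, c, d, e, f, g, h, i, j], the degrees are [3, 3, 3, 3, 3, 3, 3, 3, 3, 3], giving D = diag(3, 3, 3, 3, 3, 3, 3, 3, 3, 3) and L = D - A. L is symmetric positive semidefinite, so every eigenvalue is real and nonnegative. The single zero eigenvalue shows the graph is connected.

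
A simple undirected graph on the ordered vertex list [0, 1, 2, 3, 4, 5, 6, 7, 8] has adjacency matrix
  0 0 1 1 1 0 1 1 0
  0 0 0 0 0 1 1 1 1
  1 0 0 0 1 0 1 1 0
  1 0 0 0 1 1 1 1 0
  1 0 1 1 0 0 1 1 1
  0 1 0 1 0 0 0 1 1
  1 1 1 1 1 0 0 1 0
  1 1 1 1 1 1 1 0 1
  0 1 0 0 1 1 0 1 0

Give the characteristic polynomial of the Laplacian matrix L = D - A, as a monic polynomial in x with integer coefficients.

With the vertex order [0, 1, 2, 3, 4, 5, 6, 7, 8], the degrees are [5, 4, 4, 5, 6, 4, 6, 8, 4], giving D = diag(5, 4, 4, 5, 6, 4, 6, 8, 4) and L = D - A. L has integer entries, so p(x) = det(xI - L) has integer coefficients. Expanding the determinant yields x^9 - 46x^8 + 910x^7 - 10102x^6 + 68745x^5 - 293200x^4 + 763800x^3 - 1107976x^2 + 682380x. Since p(0) = det(-L) = 0, x divides p(x). The eigenvalues sum to 46, which equals trace(L) = 2|E|. By the matrix-tree theorem the graph has (1/9) * product of the nonzero eigenvalues = 75820 spanning trees.

x^9 - 46x^8 + 910x^7 - 10102x^6 + 68745x^5 - 293200x^4 + 763800x^3 - 1107976x^2 + 682380x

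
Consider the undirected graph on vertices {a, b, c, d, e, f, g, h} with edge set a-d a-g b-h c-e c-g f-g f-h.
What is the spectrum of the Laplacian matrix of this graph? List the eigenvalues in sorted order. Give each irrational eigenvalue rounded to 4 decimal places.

[0, 0.2434, 0.3820, 1.1798, 2, 2.6180, 3.1386, 4.4383]

Reading degrees in the order [a, b, c, d, e, f, g, h] gives [2, 1, 2, 1, 1, 2, 3, 2]; set D = diag(2, 1, 2, 1, 1, 2, 3, 2) and form L = D - A. Since every row of L sums to 0, the all-ones vector is in the kernel and 0 is an eigenvalue. The single zero eigenvalue shows the graph is connected. There is one zero in the spectrum, matching the 1 component.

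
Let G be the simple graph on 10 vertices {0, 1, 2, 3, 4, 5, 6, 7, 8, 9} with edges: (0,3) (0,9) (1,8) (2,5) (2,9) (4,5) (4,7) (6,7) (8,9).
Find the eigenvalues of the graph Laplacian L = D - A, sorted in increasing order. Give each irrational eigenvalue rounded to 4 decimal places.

[0, 0.1277, 0.3820, 0.6297, 1.3820, 2, 2.6180, 2.7968, 3.6180, 4.4458]

Reading degrees in the order [0, 1, 2, 3, 4, 5, 6, 7, 8, 9] gives [2, 1, 2, 1, 2, 2, 1, 2, 2, 3]; set D = diag(2, 1, 2, 1, 2, 2, 1, 2, 2, 3) and form L = D - A. L is symmetric positive semidefinite, so every eigenvalue is real and nonnegative. The single zero eigenvalue shows the graph is connected. The largest eigenvalue, 4.4458, is at most the vertex count 10. The eigenvalues sum to 18, which equals trace(L) = 2|E|.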